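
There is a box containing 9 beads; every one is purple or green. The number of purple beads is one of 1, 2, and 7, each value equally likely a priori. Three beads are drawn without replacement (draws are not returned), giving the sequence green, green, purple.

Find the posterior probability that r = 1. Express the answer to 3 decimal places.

0.364

Under each hypothesis, the probability of the observed sequence is: P(data | r = 1) = (8/9)(7/8)(1/7) = 1/9; P(data | r = 2) = (7/9)(6/8)(2/7) = 1/6; P(data | r = 7) = (2/9)(1/8)(7/7) = 1/36.
Weighting by the prior gives 1/3 · 1/9 = 1/27, 1/3 · 1/6 = 1/18, 1/3 · 1/36 = 1/108; summing to 11/108.
Therefore the posterior P(r = 1 | data) = (1/27) / (11/108) = 4/11.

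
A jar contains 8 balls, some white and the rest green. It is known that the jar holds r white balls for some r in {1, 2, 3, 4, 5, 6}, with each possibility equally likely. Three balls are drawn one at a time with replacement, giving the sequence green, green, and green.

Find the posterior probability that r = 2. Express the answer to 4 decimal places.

0.2759

Under each hypothesis, the probability of the observed sequence is: P(data | r = 1) = (7/8)(7/8)(7/8) = 0.66992; P(data | r = 2) = (6/8)(6/8)(6/8) = 0.42188; P(data | r = 3) = (5/8)(5/8)(5/8) = 0.24414; P(data | r = 4) = (4/8)(4/8)(4/8) = 0.125; P(data | r = 5) = (3/8)(3/8)(3/8) = 0.052734; P(data | r = 6) = (2/8)(2/8)(2/8) = 0.015625.
The prior-weighted likelihoods are 1/6 · 0.66992 = 0.11165, 1/6 · 0.42188 = 0.070312, 1/6 · 0.24414 = 0.04069, 1/6 · 0.125 = 0.020833, 1/6 · 0.052734 = 0.0087891, 1/6 · 0.015625 = 0.0026042; these sum to 0.25488.
Therefore the posterior P(r = 2 | data) = (0.070312) / (0.25488) = 0.27586.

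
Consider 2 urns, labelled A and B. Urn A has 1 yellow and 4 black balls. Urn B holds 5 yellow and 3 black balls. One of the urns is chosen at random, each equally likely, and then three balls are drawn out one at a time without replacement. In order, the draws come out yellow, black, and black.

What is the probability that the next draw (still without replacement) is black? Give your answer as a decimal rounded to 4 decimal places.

0.7531

Compute the likelihood of the observed sequence for each case: P(data | urn A) = (1/5)(4/4)(3/3) = 1/5; P(data | urn B) = (5/8)(3/7)(2/6) = 5/56.
Multiplying each by its prior: 1/2 · 1/5 = 1/10, 1/2 · 5/56 = 5/112; these sum to 81/560.
The posterior is then P(urn A | data) = 56/81, P(urn B | data) = 25/81.
So P(black next | data) = Σ P(black next | H) P(H | data) = (1)(56/81) + (1/5)(25/81) = 61/81.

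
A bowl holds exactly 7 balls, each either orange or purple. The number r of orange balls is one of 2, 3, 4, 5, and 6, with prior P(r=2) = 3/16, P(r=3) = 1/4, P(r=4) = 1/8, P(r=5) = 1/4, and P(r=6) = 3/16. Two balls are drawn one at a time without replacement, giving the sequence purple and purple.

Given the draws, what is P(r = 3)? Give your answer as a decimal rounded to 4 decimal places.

For each hypothesis, P(data | H) works out to: P(data | r = 2) = (5/7)(4/6) = 10/21; P(data | r = 3) = (4/7)(3/6) = 2/7; P(data | r = 4) = (3/7)(2/6) = 1/7; P(data | r = 5) = (2/7)(1/6) = 1/21; P(data | r = 6) = (1/7)(0/6) = 0.
Weighting by the prior gives 3/16 · 10/21 = 5/56, 1/4 · 2/7 = 1/14, 1/8 · 1/7 = 1/56, 1/4 · 1/21 = 1/84, 3/16 · 0 = 0; with total 4/21.
Therefore the posterior P(r = 3 | data) = (1/14) / (4/21) = 3/8.

0.3750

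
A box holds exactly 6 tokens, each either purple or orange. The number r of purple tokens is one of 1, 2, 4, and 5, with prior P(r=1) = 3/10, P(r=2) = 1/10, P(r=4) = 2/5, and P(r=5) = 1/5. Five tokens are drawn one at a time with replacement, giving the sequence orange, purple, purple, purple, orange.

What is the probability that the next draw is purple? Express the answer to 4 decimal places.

The likelihood of the observed sequence under each hypothesis: P(data | r = 1) = (5/6)(1/6)(1/6)(1/6)(5/6) = 0.003215; P(data | r = 2) = (4/6)(2/6)(2/6)(2/6)(4/6) = 0.016461; P(data | r = 4) = (2/6)(4/6)(4/6)(4/6)(2/6) = 0.032922; P(data | r = 5) = (1/6)(5/6)(5/6)(5/6)(1/6) = 0.016075.
Weighting by the prior gives 3/10 · 0.003215 = 0.00096451, 1/10 · 0.016461 = 0.0016461, 2/5 · 0.032922 = 0.013169, 1/5 · 0.016075 = 0.003215; summing to 0.018994.
The posterior is then P(r = 1 | data) = 0.050779, P(r = 2 | data) = 0.086662, P(r = 4 | data) = 0.6933, P(r = 5 | data) = 0.16926.
So P(purple next | data) = Σ P(purple next | H) P(H | data) = (1/6)(0.050779) + (1/3)(0.086662) + (2/3)(0.6933) + (5/6)(0.16926) = 0.6406.

0.6406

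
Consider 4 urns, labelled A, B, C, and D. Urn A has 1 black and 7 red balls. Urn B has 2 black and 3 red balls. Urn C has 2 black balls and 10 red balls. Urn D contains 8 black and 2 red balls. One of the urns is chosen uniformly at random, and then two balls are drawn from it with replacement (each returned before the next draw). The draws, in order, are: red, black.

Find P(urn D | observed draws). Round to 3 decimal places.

Under each hypothesis, the probability of the observed sequence is: P(data | urn A) = (7/8)(1/8) = 0.10938; P(data | urn B) = (3/5)(2/5) = 0.24; P(data | urn C) = (10/12)(2/12) = 0.13889; P(data | urn D) = (2/10)(8/10) = 0.16.
The prior-weighted likelihoods are 1/4 · 0.10938 = 0.027344, 1/4 · 0.24 = 0.06, 1/4 · 0.13889 = 0.034722, 1/4 · 0.16 = 0.04; with total 0.16207.
So P(urn D | data) = (0.04) / (0.16207) = 0.24681.

0.247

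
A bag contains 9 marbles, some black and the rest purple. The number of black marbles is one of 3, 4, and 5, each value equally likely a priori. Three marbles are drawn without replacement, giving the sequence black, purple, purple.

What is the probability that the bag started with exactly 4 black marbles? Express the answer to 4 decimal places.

0.3478

The likelihood of the observed sequence under each hypothesis: P(data | r = 3) = (3/9)(6/8)(5/7) = 5/28; P(data | r = 4) = (4/9)(5/8)(4/7) = 10/63; P(data | r = 5) = (5/9)(4/8)(3/7) = 5/42.
The prior-weighted likelihoods are 1/3 · 5/28 = 5/84, 1/3 · 10/63 = 10/189, 1/3 · 5/42 = 5/126; with total 115/756.
By Bayes' rule, P(r = 4 | data) = (10/189) / (115/756) = 8/23.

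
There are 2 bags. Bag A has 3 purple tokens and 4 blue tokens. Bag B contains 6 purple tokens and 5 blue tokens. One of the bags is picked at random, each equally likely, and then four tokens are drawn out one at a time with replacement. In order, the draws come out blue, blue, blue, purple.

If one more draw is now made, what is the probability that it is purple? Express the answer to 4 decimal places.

0.4742

The likelihood of the observed sequence under each hypothesis: P(data | bag A) = (4/7)(4/7)(4/7)(3/7) = 0.079967; P(data | bag B) = (5/11)(5/11)(5/11)(6/11) = 0.051226.
Multiplying each by its prior: 1/2 · 0.079967 = 0.039983, 1/2 · 0.051226 = 0.025613; summing to 0.065596.
Dividing through by the total gives posterior P(bag A | data) = 0.60954, P(bag B | data) = 0.39046.
Averaging over the posterior, P(purple next | data) = (3/7)(0.60954) + (6/11)(0.39046) = 0.47421.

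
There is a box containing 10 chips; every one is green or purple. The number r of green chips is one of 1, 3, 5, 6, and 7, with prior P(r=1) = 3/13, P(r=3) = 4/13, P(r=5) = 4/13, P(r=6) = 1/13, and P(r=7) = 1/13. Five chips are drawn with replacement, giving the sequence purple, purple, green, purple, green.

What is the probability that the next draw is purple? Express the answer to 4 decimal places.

For each hypothesis, P(data | H) works out to: P(data | r = 1) = (9/10)(9/10)(1/10)(9/10)(1/10) = 0.00729; P(data | r = 3) = (7/10)(7/10)(3/10)(7/10)(3/10) = 0.03087; P(data | r = 5) = (5/10)(5/10)(5/10)(5/10)(5/10) = 0.03125; P(data | r = 6) = (4/10)(4/10)(6/10)(4/10)(6/10) = 0.02304; P(data | r = 7) = (3/10)(3/10)(7/10)(3/10)(7/10) = 0.01323.
The prior-weighted likelihoods are 3/13 · 0.00729 = 0.0016823, 4/13 · 0.03087 = 0.0094985, 4/13 · 0.03125 = 0.0096154, 1/13 · 0.02304 = 0.0017723, 1/13 · 0.01323 = 0.0010177; these sum to 0.023586.
Normalising, the posterior is P(r = 1 | data) = 0.071326, P(r = 3 | data) = 0.40271, P(r = 5 | data) = 0.40767, P(r = 6 | data) = 0.075142, P(r = 7 | data) = 0.043148.
Averaging over the posterior, P(purple next | data) = (9/10)(0.071326) + (7/10)(0.40271) + (1/2)(0.40767) + (2/5)(0.075142) + (3/10)(0.043148) = 0.59293.

0.5929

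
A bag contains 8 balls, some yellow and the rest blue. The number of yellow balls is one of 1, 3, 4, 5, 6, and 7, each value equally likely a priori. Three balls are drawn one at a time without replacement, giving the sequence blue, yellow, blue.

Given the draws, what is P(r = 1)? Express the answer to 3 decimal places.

0.219

Under each hypothesis, the probability of the observed sequence is: P(data | r = 1) = (7/8)(1/7)(6/6) = 1/8; P(data | r = 3) = (5/8)(3/7)(4/6) = 5/28; P(data | r = 4) = (4/8)(4/7)(3/6) = 1/7; P(data | r = 5) = (3/8)(5/7)(2/6) = 5/56; P(data | r = 6) = (2/8)(6/7)(1/6) = 1/28; P(data | r = 7) = (1/8)(7/7)(0/6) = 0.
Weighting by the prior gives 1/6 · 1/8 = 1/48, 1/6 · 5/28 = 5/168, 1/6 · 1/7 = 1/42, 1/6 · 5/56 = 5/336, 1/6 · 1/28 = 1/168, 1/6 · 0 = 0; with total 2/21.
Hence P(r = 1 | data) = (1/48) / (2/21) = 7/32.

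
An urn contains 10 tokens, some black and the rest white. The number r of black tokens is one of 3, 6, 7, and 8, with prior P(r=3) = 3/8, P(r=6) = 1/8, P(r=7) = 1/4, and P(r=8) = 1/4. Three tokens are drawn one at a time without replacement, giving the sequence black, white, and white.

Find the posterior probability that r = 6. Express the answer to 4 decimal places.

Compute the likelihood of the observed sequence for each case: P(data | r = 3) = (3/10)(7/9)(6/8) = 0.175; P(data | r = 6) = (6/10)(4/9)(3/8) = 0.1; P(data | r = 7) = (7/10)(3/9)(2/8) = 0.058333; P(data | r = 8) = (8/10)(2/9)(1/8) = 0.022222.
Weighting by the prior gives 3/8 · 0.175 = 0.065625, 1/8 · 0.1 = 0.0125, 1/4 · 0.058333 = 0.014583, 1/4 · 0.022222 = 0.0055556; with total 0.098264.
So P(r = 6 | data) = (0.0125) / (0.098264) = 0.12721.

0.1272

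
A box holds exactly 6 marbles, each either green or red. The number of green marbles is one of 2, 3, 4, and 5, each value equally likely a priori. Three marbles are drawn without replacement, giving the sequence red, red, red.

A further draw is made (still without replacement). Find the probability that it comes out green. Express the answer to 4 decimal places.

0.7333

The likelihood of the observed sequence under each hypothesis: P(data | r = 2) = (4/6)(3/5)(2/4) = 1/5; P(data | r = 3) = (3/6)(2/5)(1/4) = 1/20; P(data | r = 4) = (2/6)(1/5)(0/4) = 0; P(data | r = 5) = (1/6)(0/5) = 0.
The prior-weighted likelihoods are 1/4 · 1/5 = 1/20, 1/4 · 1/20 = 1/80, 1/4 · 0 = 0, 1/4 · 0 = 0; these sum to 1/16.
Normalising, the posterior is P(r = 2 | data) = 4/5, P(r = 3 | data) = 1/5, P(r = 4 | data) = 0, P(r = 5 | data) = 0.
The predictive probability is P(green next | data) = (2/3)(4/5) + (1)(1/5) = 11/15.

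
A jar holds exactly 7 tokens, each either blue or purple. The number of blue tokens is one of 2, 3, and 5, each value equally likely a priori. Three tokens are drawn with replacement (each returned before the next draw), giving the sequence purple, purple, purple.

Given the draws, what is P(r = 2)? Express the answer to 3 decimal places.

Under each hypothesis, the probability of the observed sequence is: P(data | r = 2) = (5/7)(5/7)(5/7) = 0.36443; P(data | r = 3) = (4/7)(4/7)(4/7) = 0.18659; P(data | r = 5) = (2/7)(2/7)(2/7) = 0.023324.
The prior-weighted likelihoods are 1/3 · 0.36443 = 0.12148, 1/3 · 0.18659 = 0.062196, 1/3 · 0.023324 = 0.0077745; with total 0.19145.
Therefore the posterior P(r = 2 | data) = (0.12148) / (0.19145) = 0.63452.

0.635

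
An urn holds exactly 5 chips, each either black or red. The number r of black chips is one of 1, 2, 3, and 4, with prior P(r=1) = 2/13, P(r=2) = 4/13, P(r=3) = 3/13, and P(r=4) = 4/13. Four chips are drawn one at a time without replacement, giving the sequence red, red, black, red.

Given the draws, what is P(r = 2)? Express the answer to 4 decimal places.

Compute the likelihood of the observed sequence for each case: P(data | r = 1) = (4/5)(3/4)(1/3)(2/2) = 1/5; P(data | r = 2) = (3/5)(2/4)(2/3)(1/2) = 1/10; P(data | r = 3) = (2/5)(1/4)(3/3)(0/2) = 0; P(data | r = 4) = (1/5)(0/4) = 0.
The prior-weighted likelihoods are 2/13 · 1/5 = 2/65, 4/13 · 1/10 = 2/65, 3/13 · 0 = 0, 4/13 · 0 = 0; these sum to 4/65.
So P(r = 2 | data) = (2/65) / (4/65) = 1/2.

0.5000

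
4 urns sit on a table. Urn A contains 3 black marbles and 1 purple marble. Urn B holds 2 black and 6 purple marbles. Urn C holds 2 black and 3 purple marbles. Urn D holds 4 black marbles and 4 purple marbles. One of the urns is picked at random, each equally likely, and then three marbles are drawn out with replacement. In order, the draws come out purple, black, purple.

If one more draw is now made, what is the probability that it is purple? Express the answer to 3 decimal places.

0.583

The likelihood of the observed sequence under each hypothesis: P(data | urn A) = (1/4)(3/4)(1/4) = 0.046875; P(data | urn B) = (6/8)(2/8)(6/8) = 0.14062; P(data | urn C) = (3/5)(2/5)(3/5) = 0.144; P(data | urn D) = (4/8)(4/8)(4/8) = 0.125.
Weighting by the prior gives 1/4 · 0.046875 = 0.011719, 1/4 · 0.14062 = 0.035156, 1/4 · 0.144 = 0.036, 1/4 · 0.125 = 0.03125; these sum to 0.11413.
The posterior is then P(urn A | data) = 0.10268, P(urn B | data) = 0.30805, P(urn C | data) = 0.31544, P(urn D | data) = 0.27382.
The predictive probability is P(purple next | data) = (1/4)(0.10268) + (3/4)(0.30805) + (3/5)(0.31544) + (1/2)(0.27382) = 0.58289.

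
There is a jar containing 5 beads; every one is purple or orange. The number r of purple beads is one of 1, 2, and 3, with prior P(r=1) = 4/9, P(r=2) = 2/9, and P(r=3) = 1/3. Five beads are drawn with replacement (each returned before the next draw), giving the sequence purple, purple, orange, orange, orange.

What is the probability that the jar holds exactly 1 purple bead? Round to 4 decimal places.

Under each hypothesis, the probability of the observed sequence is: P(data | r = 1) = (1/5)(1/5)(4/5)(4/5)(4/5) = 0.02048; P(data | r = 2) = (2/5)(2/5)(3/5)(3/5)(3/5) = 0.03456; P(data | r = 3) = (3/5)(3/5)(2/5)(2/5)(2/5) = 0.02304.
Weighting by the prior gives 4/9 · 0.02048 = 0.0091022, 2/9 · 0.03456 = 0.00768, 1/3 · 0.02304 = 0.00768; these sum to 0.024462.
Hence P(r = 1 | data) = (0.0091022) / (0.024462) = 0.37209.

0.3721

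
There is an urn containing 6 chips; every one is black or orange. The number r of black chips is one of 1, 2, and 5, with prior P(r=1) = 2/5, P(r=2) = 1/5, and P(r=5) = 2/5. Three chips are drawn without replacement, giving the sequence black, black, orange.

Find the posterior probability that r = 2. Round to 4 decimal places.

Compute the likelihood of the observed sequence for each case: P(data | r = 1) = (1/6)(0/5) = 0; P(data | r = 2) = (2/6)(1/5)(4/4) = 1/15; P(data | r = 5) = (5/6)(4/5)(1/4) = 1/6.
Multiplying each by its prior: 2/5 · 0 = 0, 1/5 · 1/15 = 1/75, 2/5 · 1/6 = 1/15; with total 2/25.
Therefore the posterior P(r = 2 | data) = (1/75) / (2/25) = 1/6.

0.1667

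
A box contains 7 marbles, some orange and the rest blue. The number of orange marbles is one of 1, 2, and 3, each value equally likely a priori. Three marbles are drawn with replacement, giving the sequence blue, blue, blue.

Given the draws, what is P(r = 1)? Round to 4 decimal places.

For each hypothesis, P(data | H) works out to: P(data | r = 1) = (6/7)(6/7)(6/7) = 0.62974; P(data | r = 2) = (5/7)(5/7)(5/7) = 0.36443; P(data | r = 3) = (4/7)(4/7)(4/7) = 0.18659.
Weighting by the prior gives 1/3 · 0.62974 = 0.20991, 1/3 · 0.36443 = 0.12148, 1/3 · 0.18659 = 0.062196; with total 0.39359.
Therefore the posterior P(r = 1 | data) = (0.20991) / (0.39359) = 0.53333.

0.5333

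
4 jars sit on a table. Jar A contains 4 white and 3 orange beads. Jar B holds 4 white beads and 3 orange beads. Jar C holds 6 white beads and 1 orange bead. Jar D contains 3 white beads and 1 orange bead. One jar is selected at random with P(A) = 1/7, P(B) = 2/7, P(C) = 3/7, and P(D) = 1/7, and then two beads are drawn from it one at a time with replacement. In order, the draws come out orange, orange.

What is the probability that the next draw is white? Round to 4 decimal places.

0.6139

Compute the likelihood of the observed sequence for each case: P(data | jar A) = (3/7)(3/7) = 0.18367; P(data | jar B) = (3/7)(3/7) = 0.18367; P(data | jar C) = (1/7)(1/7) = 0.020408; P(data | jar D) = (1/4)(1/4) = 0.0625.
Multiplying each by its prior: 1/7 · 0.18367 = 0.026239, 2/7 · 0.18367 = 0.052478, 3/7 · 0.020408 = 0.0087464, 1/7 · 0.0625 = 0.0089286; with total 0.096392.
Dividing through by the total gives posterior P(jar A | data) = 0.27221, P(jar B | data) = 0.54442, P(jar C | data) = 0.090737, P(jar D | data) = 0.092628.
The predictive probability is P(white next | data) = (4/7)(0.27221) + (4/7)(0.54442) + (6/7)(0.090737) + (3/4)(0.092628) = 0.61389.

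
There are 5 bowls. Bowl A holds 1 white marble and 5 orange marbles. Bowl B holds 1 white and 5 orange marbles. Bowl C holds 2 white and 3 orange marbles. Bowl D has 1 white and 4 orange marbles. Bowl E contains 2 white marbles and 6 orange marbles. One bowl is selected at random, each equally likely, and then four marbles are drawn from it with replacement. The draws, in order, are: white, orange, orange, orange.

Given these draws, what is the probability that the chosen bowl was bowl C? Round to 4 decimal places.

0.1774

Under each hypothesis, the probability of the observed sequence is: P(data | bowl A) = (1/6)(5/6)(5/6)(5/6) = 0.096451; P(data | bowl B) = (1/6)(5/6)(5/6)(5/6) = 0.096451; P(data | bowl C) = (2/5)(3/5)(3/5)(3/5) = 0.0864; P(data | bowl D) = (1/5)(4/5)(4/5)(4/5) = 0.1024; P(data | bowl E) = (2/8)(6/8)(6/8)(6/8) = 0.10547.
Weighting by the prior gives 1/5 · 0.096451 = 0.01929, 1/5 · 0.096451 = 0.01929, 1/5 · 0.0864 = 0.01728, 1/5 · 0.1024 = 0.02048, 1/5 · 0.10547 = 0.021094; with total 0.097434.
By Bayes' rule, P(bowl C | data) = (0.01728) / (0.097434) = 0.17735.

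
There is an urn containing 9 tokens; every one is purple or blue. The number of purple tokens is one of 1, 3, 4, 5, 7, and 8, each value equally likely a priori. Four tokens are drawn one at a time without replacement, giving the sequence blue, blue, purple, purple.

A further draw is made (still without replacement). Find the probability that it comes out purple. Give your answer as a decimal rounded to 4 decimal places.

Compute the likelihood of the observed sequence for each case: P(data | r = 1) = (8/9)(7/8)(1/7)(0/6) = 0; P(data | r = 3) = (6/9)(5/8)(3/7)(2/6) = 5/84; P(data | r = 4) = (5/9)(4/8)(4/7)(3/6) = 5/63; P(data | r = 5) = (4/9)(3/8)(5/7)(4/6) = 5/63; P(data | r = 7) = (2/9)(1/8)(7/7)(6/6) = 1/36; P(data | r = 8) = (1/9)(0/8) = 0.
Weighting by the prior gives 1/6 · 0 = 0, 1/6 · 5/84 = 5/504, 1/6 · 5/63 = 5/378, 1/6 · 5/63 = 5/378, 1/6 · 1/36 = 1/216, 1/6 · 0 = 0; with total 31/756.
Dividing through by the total gives posterior P(r = 1 | data) = 0, P(r = 3 | data) = 15/62, P(r = 4 | data) = 10/31, P(r = 5 | data) = 10/31, P(r = 7 | data) = 7/62, P(r = 8 | data) = 0.
So P(purple next | data) = Σ P(purple next | H) P(H | data) = (1/5)(15/62) + (2/5)(10/31) + (3/5)(10/31) + (1)(7/62) = 15/31.

0.4839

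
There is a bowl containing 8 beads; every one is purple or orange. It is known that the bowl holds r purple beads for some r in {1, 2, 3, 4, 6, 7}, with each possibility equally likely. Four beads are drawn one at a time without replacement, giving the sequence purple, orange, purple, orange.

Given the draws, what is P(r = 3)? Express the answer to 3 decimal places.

0.313

Under each hypothesis, the probability of the observed sequence is: P(data | r = 1) = (1/8)(7/7)(0/6) = 0; P(data | r = 2) = (2/8)(6/7)(1/6)(5/5) = 1/28; P(data | r = 3) = (3/8)(5/7)(2/6)(4/5) = 1/14; P(data | r = 4) = (4/8)(4/7)(3/6)(3/5) = 3/35; P(data | r = 6) = (6/8)(2/7)(5/6)(1/5) = 1/28; P(data | r = 7) = (7/8)(1/7)(6/6)(0/5) = 0.
The prior-weighted likelihoods are 1/6 · 0 = 0, 1/6 · 1/28 = 1/168, 1/6 · 1/14 = 1/84, 1/6 · 3/35 = 1/70, 1/6 · 1/28 = 1/168, 1/6 · 0 = 0; these sum to 4/105.
So P(r = 3 | data) = (1/84) / (4/105) = 5/16.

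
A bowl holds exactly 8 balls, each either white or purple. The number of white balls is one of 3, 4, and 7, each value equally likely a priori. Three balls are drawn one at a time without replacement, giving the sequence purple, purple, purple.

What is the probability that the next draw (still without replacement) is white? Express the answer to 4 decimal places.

0.6571

The likelihood of the observed sequence under each hypothesis: P(data | r = 3) = (5/8)(4/7)(3/6) = 5/28; P(data | r = 4) = (4/8)(3/7)(2/6) = 1/14; P(data | r = 7) = (1/8)(0/7) = 0.
Weighting by the prior gives 1/3 · 5/28 = 5/84, 1/3 · 1/14 = 1/42, 1/3 · 0 = 0; summing to 1/12.
The posterior is then P(r = 3 | data) = 5/7, P(r = 4 | data) = 2/7, P(r = 7 | data) = 0.
Averaging over the posterior, P(white next | data) = (3/5)(5/7) + (4/5)(2/7) = 23/35.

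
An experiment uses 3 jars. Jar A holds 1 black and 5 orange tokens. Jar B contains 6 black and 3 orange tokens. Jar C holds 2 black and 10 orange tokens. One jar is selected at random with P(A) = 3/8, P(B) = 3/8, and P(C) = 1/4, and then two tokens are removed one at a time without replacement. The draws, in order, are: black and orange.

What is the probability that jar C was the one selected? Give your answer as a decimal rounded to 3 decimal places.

Under each hypothesis, the probability of the observed sequence is: P(data | jar A) = (1/6)(5/5) = 0.16667; P(data | jar B) = (6/9)(3/8) = 0.25; P(data | jar C) = (2/12)(10/11) = 0.15152.
Weighting by the prior gives 3/8 · 0.16667 = 0.0625, 3/8 · 0.25 = 0.09375, 1/4 · 0.15152 = 0.037879; these sum to 0.19413.
By Bayes' rule, P(jar C | data) = (0.037879) / (0.19413) = 0.19512.

0.195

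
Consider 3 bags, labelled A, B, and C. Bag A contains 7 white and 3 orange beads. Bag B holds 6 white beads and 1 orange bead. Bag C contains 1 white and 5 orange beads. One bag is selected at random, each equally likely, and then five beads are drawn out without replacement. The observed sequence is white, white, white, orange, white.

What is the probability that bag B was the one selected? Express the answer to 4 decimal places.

0.6316

Under each hypothesis, the probability of the observed sequence is: P(data | bag A) = (7/10)(6/9)(5/8)(3/7)(4/6) = 1/12; P(data | bag B) = (6/7)(5/6)(4/5)(1/4)(3/3) = 1/7; P(data | bag C) = (1/6)(0/5) = 0.
Weighting by the prior gives 1/3 · 1/12 = 1/36, 1/3 · 1/7 = 1/21, 1/3 · 0 = 0; these sum to 19/252.
Hence P(bag B | data) = (1/21) / (19/252) = 12/19.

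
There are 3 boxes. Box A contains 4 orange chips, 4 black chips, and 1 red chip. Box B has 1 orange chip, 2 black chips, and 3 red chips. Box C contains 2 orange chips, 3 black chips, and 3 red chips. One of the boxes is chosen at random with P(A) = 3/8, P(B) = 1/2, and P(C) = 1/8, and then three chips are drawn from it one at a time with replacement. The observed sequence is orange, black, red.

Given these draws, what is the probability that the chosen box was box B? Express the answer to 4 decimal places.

0.5238

The likelihood of the observed sequence under each hypothesis: P(data | box A) = (4/9)(4/9)(1/9) = 0.021948; P(data | box B) = (1/6)(2/6)(3/6) = 0.027778; P(data | box C) = (2/8)(3/8)(3/8) = 0.035156.
Weighting by the prior gives 3/8 · 0.021948 = 0.0082305, 1/2 · 0.027778 = 0.013889, 1/8 · 0.035156 = 0.0043945; summing to 0.026514.
Therefore the posterior P(box B | data) = (0.013889) / (0.026514) = 0.52383.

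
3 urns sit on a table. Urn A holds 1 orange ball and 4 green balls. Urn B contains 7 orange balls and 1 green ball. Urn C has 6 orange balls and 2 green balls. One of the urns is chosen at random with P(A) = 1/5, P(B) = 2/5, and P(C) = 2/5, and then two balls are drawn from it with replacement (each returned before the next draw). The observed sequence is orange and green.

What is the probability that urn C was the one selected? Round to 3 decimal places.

0.498

The likelihood of the observed sequence under each hypothesis: P(data | urn A) = (1/5)(4/5) = 0.16; P(data | urn B) = (7/8)(1/8) = 0.10938; P(data | urn C) = (6/8)(2/8) = 0.1875.
Weighting by the prior gives 1/5 · 0.16 = 0.032, 2/5 · 0.10938 = 0.04375, 2/5 · 0.1875 = 0.075; these sum to 0.15075.
So P(urn C | data) = (0.075) / (0.15075) = 0.49751.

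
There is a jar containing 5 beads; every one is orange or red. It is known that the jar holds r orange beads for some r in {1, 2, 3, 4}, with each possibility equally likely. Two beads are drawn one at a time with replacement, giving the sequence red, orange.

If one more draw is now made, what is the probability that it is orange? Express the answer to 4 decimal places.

0.5000

The likelihood of the observed sequence under each hypothesis: P(data | r = 1) = (4/5)(1/5) = 4/25; P(data | r = 2) = (3/5)(2/5) = 6/25; P(data | r = 3) = (2/5)(3/5) = 6/25; P(data | r = 4) = (1/5)(4/5) = 4/25.
The prior-weighted likelihoods are 1/4 · 4/25 = 1/25, 1/4 · 6/25 = 3/50, 1/4 · 6/25 = 3/50, 1/4 · 4/25 = 1/25; with total 1/5.
Dividing through by the total gives posterior P(r = 1 | data) = 1/5, P(r = 2 | data) = 3/10, P(r = 3 | data) = 3/10, P(r = 4 | data) = 1/5.
Averaging over the posterior, P(orange next | data) = (1/5)(1/5) + (2/5)(3/10) + (3/5)(3/10) + (4/5)(1/5) = 1/2.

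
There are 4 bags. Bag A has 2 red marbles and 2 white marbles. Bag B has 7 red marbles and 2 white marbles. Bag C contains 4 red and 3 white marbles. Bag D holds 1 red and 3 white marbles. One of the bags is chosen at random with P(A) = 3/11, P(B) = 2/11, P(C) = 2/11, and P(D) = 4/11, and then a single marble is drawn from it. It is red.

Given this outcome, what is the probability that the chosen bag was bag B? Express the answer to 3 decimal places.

Compute the likelihood of this draw for each case: P(data | bag A) = (2/4) = 0.5; P(data | bag B) = (7/9) = 0.77778; P(data | bag C) = (4/7) = 0.57143; P(data | bag D) = (1/4) = 0.25.
Multiplying each by its prior: 3/11 · 0.5 = 0.13636, 2/11 · 0.77778 = 0.14141, 2/11 · 0.57143 = 0.1039, 4/11 · 0.25 = 0.090909; summing to 0.47258.
By Bayes' rule, P(bag B | data) = (0.14141) / (0.47258) = 0.29924.

0.299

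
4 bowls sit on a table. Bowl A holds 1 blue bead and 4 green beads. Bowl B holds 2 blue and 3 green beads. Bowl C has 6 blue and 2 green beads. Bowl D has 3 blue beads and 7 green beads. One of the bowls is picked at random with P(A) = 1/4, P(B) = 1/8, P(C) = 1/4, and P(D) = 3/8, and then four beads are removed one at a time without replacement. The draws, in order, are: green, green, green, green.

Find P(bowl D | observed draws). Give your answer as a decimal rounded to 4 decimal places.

Compute the likelihood of the observed sequence for each case: P(data | bowl A) = (4/5)(3/4)(2/3)(1/2) = 1/5; P(data | bowl B) = (3/5)(2/4)(1/3)(0/2) = 0; P(data | bowl C) = (2/8)(1/7)(0/6) = 0; P(data | bowl D) = (7/10)(6/9)(5/8)(4/7) = 1/6.
The prior-weighted likelihoods are 1/4 · 1/5 = 1/20, 1/8 · 0 = 0, 1/4 · 0 = 0, 3/8 · 1/6 = 1/16; summing to 9/80.
By Bayes' rule, P(bowl D | data) = (1/16) / (9/80) = 5/9.

0.5556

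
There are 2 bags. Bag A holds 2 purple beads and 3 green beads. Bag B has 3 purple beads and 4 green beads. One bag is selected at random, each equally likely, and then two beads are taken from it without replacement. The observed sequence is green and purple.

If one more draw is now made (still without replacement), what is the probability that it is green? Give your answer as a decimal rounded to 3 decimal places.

Compute the likelihood of the observed sequence for each case: P(data | bag A) = (3/5)(2/4) = 3/10; P(data | bag B) = (4/7)(3/6) = 2/7.
The prior-weighted likelihoods are 1/2 · 3/10 = 3/20, 1/2 · 2/7 = 1/7; summing to 41/140.
The posterior is then P(bag A | data) = 21/41, P(bag B | data) = 20/41.
The predictive probability is P(green next | data) = (2/3)(21/41) + (3/5)(20/41) = 26/41.

0.634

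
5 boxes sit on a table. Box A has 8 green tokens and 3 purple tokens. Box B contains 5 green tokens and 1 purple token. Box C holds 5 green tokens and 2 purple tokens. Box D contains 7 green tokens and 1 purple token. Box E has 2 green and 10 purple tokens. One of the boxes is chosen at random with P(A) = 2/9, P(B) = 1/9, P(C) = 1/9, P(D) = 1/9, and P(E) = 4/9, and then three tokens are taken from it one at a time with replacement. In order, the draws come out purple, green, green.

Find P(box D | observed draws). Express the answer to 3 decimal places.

0.130

For each hypothesis, P(data | H) works out to: P(data | box A) = (3/11)(8/11)(8/11) = 0.14425; P(data | box B) = (1/6)(5/6)(5/6) = 0.11574; P(data | box C) = (2/7)(5/7)(5/7) = 0.14577; P(data | box D) = (1/8)(7/8)(7/8) = 0.095703; P(data | box E) = (10/12)(2/12)(2/12) = 0.023148.
Weighting by the prior gives 2/9 · 0.14425 = 0.032056, 1/9 · 0.11574 = 0.01286, 1/9 · 0.14577 = 0.016197, 1/9 · 0.095703 = 0.010634, 4/9 · 0.023148 = 0.010288; these sum to 0.082035.
Hence P(box D | data) = (0.010634) / (0.082035) = 0.12962.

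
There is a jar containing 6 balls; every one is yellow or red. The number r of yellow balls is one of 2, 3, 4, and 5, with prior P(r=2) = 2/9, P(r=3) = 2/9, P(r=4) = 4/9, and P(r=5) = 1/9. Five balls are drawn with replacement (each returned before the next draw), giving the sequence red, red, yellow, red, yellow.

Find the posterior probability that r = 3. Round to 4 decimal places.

Under each hypothesis, the probability of the observed sequence is: P(data | r = 2) = (4/6)(4/6)(2/6)(4/6)(2/6) = 0.032922; P(data | r = 3) = (3/6)(3/6)(3/6)(3/6)(3/6) = 0.03125; P(data | r = 4) = (2/6)(2/6)(4/6)(2/6)(4/6) = 0.016461; P(data | r = 5) = (1/6)(1/6)(5/6)(1/6)(5/6) = 0.003215.
The prior-weighted likelihoods are 2/9 · 0.032922 = 0.007316, 2/9 · 0.03125 = 0.0069444, 4/9 · 0.016461 = 0.007316, 1/9 · 0.003215 = 0.00035722; with total 0.021934.
So P(r = 3 | data) = (0.0069444) / (0.021934) = 0.31661.

0.3166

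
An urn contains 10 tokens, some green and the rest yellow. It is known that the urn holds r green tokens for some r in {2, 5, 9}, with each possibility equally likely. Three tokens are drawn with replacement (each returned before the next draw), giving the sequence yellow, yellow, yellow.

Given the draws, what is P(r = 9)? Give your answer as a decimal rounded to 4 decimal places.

Under each hypothesis, the probability of the observed sequence is: P(data | r = 2) = (8/10)(8/10)(8/10) = 0.512; P(data | r = 5) = (5/10)(5/10)(5/10) = 0.125; P(data | r = 9) = (1/10)(1/10)(1/10) = 0.001.
Weighting by the prior gives 1/3 · 0.512 = 0.17067, 1/3 · 0.125 = 0.041667, 1/3 · 0.001 = 0.00033333; these sum to 0.21267.
By Bayes' rule, P(r = 9 | data) = (0.00033333) / (0.21267) = 0.0015674.

0.0016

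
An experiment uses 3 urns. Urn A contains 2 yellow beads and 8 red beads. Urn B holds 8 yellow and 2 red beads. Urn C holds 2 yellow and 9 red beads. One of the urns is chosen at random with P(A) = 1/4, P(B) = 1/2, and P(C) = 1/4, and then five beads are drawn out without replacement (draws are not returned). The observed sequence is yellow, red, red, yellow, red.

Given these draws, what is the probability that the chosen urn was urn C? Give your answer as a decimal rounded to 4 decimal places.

0.4500

For each hypothesis, P(data | H) works out to: P(data | urn A) = (2/10)(8/9)(7/8)(1/7)(6/6) = 1/45; P(data | urn B) = (8/10)(2/9)(1/8)(7/7)(0/6) = 0; P(data | urn C) = (2/11)(9/10)(8/9)(1/8)(7/7) = 1/55.
Weighting by the prior gives 1/4 · 1/45 = 1/180, 1/2 · 0 = 0, 1/4 · 1/55 = 1/220; these sum to 1/99.
By Bayes' rule, P(urn C | data) = (1/220) / (1/99) = 9/20.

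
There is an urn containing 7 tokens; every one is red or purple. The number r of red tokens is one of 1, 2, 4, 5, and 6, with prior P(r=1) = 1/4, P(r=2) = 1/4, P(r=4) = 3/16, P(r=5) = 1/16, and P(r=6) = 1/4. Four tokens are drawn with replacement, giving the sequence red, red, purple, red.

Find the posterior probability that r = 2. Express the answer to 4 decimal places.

The likelihood of the observed sequence under each hypothesis: P(data | r = 1) = (1/7)(1/7)(6/7)(1/7) = 0.002499; P(data | r = 2) = (2/7)(2/7)(5/7)(2/7) = 0.01666; P(data | r = 4) = (4/7)(4/7)(3/7)(4/7) = 0.079967; P(data | r = 5) = (5/7)(5/7)(2/7)(5/7) = 0.10412; P(data | r = 6) = (6/7)(6/7)(1/7)(6/7) = 0.089963.
Weighting by the prior gives 1/4 · 0.002499 = 0.00062474, 1/4 · 0.01666 = 0.0041649, 3/16 · 0.079967 = 0.014994, 1/16 · 0.10412 = 0.0065077, 1/4 · 0.089963 = 0.022491; these sum to 0.048782.
By Bayes' rule, P(r = 2 | data) = (0.0041649) / (0.048782) = 0.085379.

0.0854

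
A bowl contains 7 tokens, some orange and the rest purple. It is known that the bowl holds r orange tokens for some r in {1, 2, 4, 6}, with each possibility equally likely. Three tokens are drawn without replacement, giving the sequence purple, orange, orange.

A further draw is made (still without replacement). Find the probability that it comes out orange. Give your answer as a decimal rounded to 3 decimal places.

The likelihood of the observed sequence under each hypothesis: P(data | r = 1) = (6/7)(1/6)(0/5) = 0; P(data | r = 2) = (5/7)(2/6)(1/5) = 1/21; P(data | r = 4) = (3/7)(4/6)(3/5) = 6/35; P(data | r = 6) = (1/7)(6/6)(5/5) = 1/7.
Multiplying each by its prior: 1/4 · 0 = 0, 1/4 · 1/21 = 1/84, 1/4 · 6/35 = 3/70, 1/4 · 1/7 = 1/28; summing to 19/210.
The posterior is then P(r = 1 | data) = 0, P(r = 2 | data) = 5/38, P(r = 4 | data) = 9/19, P(r = 6 | data) = 15/38.
The predictive probability is P(orange next | data) = (0)(5/38) + (1/2)(9/19) + (1)(15/38) = 12/19.

0.632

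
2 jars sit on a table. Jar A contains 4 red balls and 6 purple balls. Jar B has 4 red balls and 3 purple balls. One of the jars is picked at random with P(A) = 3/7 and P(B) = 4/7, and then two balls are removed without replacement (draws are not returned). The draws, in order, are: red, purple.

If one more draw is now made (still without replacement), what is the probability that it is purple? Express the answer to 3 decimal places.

0.493

The likelihood of the observed sequence under each hypothesis: P(data | jar A) = (4/10)(6/9) = 4/15; P(data | jar B) = (4/7)(3/6) = 2/7.
Weighting by the prior gives 3/7 · 4/15 = 4/35, 4/7 · 2/7 = 8/49; with total 68/245.
The posterior is then P(jar A | data) = 7/17, P(jar B | data) = 10/17.
The predictive probability is P(purple next | data) = (5/8)(7/17) + (2/5)(10/17) = 67/136.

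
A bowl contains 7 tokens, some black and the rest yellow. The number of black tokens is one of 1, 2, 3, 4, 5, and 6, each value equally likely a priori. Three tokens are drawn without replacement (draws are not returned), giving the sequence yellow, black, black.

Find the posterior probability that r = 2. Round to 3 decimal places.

The likelihood of the observed sequence under each hypothesis: P(data | r = 1) = (6/7)(1/6)(0/5) = 0; P(data | r = 2) = (5/7)(2/6)(1/5) = 1/21; P(data | r = 3) = (4/7)(3/6)(2/5) = 4/35; P(data | r = 4) = (3/7)(4/6)(3/5) = 6/35; P(data | r = 5) = (2/7)(5/6)(4/5) = 4/21; P(data | r = 6) = (1/7)(6/6)(5/5) = 1/7.
Weighting by the prior gives 1/6 · 0 = 0, 1/6 · 1/21 = 1/126, 1/6 · 4/35 = 2/105, 1/6 · 6/35 = 1/35, 1/6 · 4/21 = 2/63, 1/6 · 1/7 = 1/42; these sum to 1/9.
Hence P(r = 2 | data) = (1/126) / (1/9) = 1/14.

0.071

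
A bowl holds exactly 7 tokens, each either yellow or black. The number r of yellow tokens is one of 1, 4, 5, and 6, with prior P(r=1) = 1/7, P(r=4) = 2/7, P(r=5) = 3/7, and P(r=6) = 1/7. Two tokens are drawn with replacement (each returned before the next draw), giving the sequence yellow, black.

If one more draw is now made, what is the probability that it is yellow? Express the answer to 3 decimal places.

Under each hypothesis, the probability of the observed sequence is: P(data | r = 1) = (1/7)(6/7) = 6/49; P(data | r = 4) = (4/7)(3/7) = 12/49; P(data | r = 5) = (5/7)(2/7) = 10/49; P(data | r = 6) = (6/7)(1/7) = 6/49.
The prior-weighted likelihoods are 1/7 · 6/49 = 6/343, 2/7 · 12/49 = 24/343, 3/7 · 10/49 = 30/343, 1/7 · 6/49 = 6/343; summing to 66/343.
The posterior is then P(r = 1 | data) = 1/11, P(r = 4 | data) = 4/11, P(r = 5 | data) = 5/11, P(r = 6 | data) = 1/11.
So P(yellow next | data) = Σ P(yellow next | H) P(H | data) = (1/7)(1/11) + (4/7)(4/11) + (5/7)(5/11) + (6/7)(1/11) = 48/77.

0.623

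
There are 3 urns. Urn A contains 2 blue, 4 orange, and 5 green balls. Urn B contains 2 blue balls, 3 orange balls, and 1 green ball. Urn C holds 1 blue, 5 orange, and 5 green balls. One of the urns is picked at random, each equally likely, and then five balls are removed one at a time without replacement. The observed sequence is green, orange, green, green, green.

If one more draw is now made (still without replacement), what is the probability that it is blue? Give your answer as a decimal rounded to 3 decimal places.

0.241

Compute the likelihood of the observed sequence for each case: P(data | urn A) = (5/11)(4/10)(4/9)(3/8)(2/7) = 0.008658; P(data | urn B) = (1/6)(3/5)(0/4) = 0; P(data | urn C) = (5/11)(5/10)(4/9)(3/8)(2/7) = 0.010823.
The prior-weighted likelihoods are 1/3 · 0.008658 = 0.002886, 1/3 · 0 = 0, 1/3 · 0.010823 = 0.0036075; summing to 0.0064935.
Normalising, the posterior is P(urn A | data) = 0.44444, P(urn B | data) = 0, P(urn C | data) = 0.55556.
So P(blue next | data) = Σ P(blue next | H) P(H | data) = (1/3)(0.44444) + (1/6)(0.55556) = 0.24074.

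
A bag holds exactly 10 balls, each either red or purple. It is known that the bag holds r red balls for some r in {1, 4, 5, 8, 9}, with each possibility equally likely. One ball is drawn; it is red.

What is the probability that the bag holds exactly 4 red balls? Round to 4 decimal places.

Under each hypothesis, the probability of this draw is: P(data | r = 1) = (1/10) = 1/10; P(data | r = 4) = (4/10) = 2/5; P(data | r = 5) = (5/10) = 1/2; P(data | r = 8) = (8/10) = 4/5; P(data | r = 9) = (9/10) = 9/10.
The prior-weighted likelihoods are 1/5 · 1/10 = 1/50, 1/5 · 2/5 = 2/25, 1/5 · 1/2 = 1/10, 1/5 · 4/5 = 4/25, 1/5 · 9/10 = 9/50; with total 27/50.
By Bayes' rule, P(r = 4 | data) = (2/25) / (27/50) = 4/27.

0.1481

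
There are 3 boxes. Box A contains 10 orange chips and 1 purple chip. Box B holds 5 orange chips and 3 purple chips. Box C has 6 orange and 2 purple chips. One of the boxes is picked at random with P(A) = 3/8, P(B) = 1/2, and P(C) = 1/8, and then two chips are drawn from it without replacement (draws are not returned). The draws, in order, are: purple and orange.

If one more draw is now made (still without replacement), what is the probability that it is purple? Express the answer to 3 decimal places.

0.252

For each hypothesis, P(data | H) works out to: P(data | box A) = (1/11)(10/10) = 1/11; P(data | box B) = (3/8)(5/7) = 15/56; P(data | box C) = (2/8)(6/7) = 3/14.
Weighting by the prior gives 3/8 · 1/11 = 3/88, 1/2 · 15/56 = 15/112, 1/8 · 3/14 = 3/112; summing to 15/77.
Dividing through by the total gives posterior P(box A | data) = 7/40, P(box B | data) = 11/16, P(box C | data) = 11/80.
So P(purple next | data) = Σ P(purple next | H) P(H | data) = (0)(7/40) + (1/3)(11/16) + (1/6)(11/80) = 121/480.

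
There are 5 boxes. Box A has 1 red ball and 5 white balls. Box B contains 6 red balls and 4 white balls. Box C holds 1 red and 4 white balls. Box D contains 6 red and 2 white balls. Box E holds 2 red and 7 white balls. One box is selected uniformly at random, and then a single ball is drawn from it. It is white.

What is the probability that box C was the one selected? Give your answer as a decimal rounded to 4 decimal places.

Under each hypothesis, the probability of this draw is: P(data | box A) = (5/6) = 5/6; P(data | box B) = (4/10) = 2/5; P(data | box C) = (4/5) = 4/5; P(data | box D) = (2/8) = 1/4; P(data | box E) = (7/9) = 7/9.
The prior-weighted likelihoods are 1/5 · 5/6 = 1/6, 1/5 · 2/5 = 2/25, 1/5 · 4/5 = 4/25, 1/5 · 1/4 = 1/20, 1/5 · 7/9 = 7/45; summing to 551/900.
Therefore the posterior P(box C | data) = (4/25) / (551/900) = 144/551.

0.2613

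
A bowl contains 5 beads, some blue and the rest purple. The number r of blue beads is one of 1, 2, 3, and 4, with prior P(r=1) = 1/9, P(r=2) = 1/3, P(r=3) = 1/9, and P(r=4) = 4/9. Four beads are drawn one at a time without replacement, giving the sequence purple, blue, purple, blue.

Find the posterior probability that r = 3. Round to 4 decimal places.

For each hypothesis, P(data | H) works out to: P(data | r = 1) = (4/5)(1/4)(3/3)(0/2) = 0; P(data | r = 2) = (3/5)(2/4)(2/3)(1/2) = 1/10; P(data | r = 3) = (2/5)(3/4)(1/3)(2/2) = 1/10; P(data | r = 4) = (1/5)(4/4)(0/3) = 0.
The prior-weighted likelihoods are 1/9 · 0 = 0, 1/3 · 1/10 = 1/30, 1/9 · 1/10 = 1/90, 4/9 · 0 = 0; with total 2/45.
Hence P(r = 3 | data) = (1/90) / (2/45) = 1/4.

0.2500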